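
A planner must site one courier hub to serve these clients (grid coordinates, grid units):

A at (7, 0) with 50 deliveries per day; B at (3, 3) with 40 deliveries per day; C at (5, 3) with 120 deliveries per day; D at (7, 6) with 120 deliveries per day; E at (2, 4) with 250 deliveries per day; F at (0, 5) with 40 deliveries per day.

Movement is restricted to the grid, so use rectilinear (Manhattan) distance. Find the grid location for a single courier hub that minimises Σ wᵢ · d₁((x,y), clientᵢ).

Manhattan distance separates: Σwᵢ(|x−xᵢ|+|y−yᵢ|) = Σwᵢ|x−xᵢ| + Σwᵢ|y−yᵢ|, so x and y are optimised independently as 1-D weighted medians.
Total weight W = 620; half = 310.
x-coordinate, sorted with cumulative weight:
  x=0 (F, w=40) cum 40
  x=2 (E, w=250) cum 290
  x=3 (B, w=40) cum 330  ← median
  x=5 (C, w=120) cum 450
  x=7 (A, w=50) cum 500
  x=7 (D, w=120) cum 620
⇒ x* = 3
y-coordinate, sorted with cumulative weight:
  y=0 (A, w=50) cum 50
  y=3 (B, w=40) cum 90
  y=3 (C, w=120) cum 210
  y=4 (E, w=250) cum 460  ← median
  y=5 (F, w=40) cum 500
  y=6 (D, w=120) cum 620
⇒ y* = 4

(3, 4)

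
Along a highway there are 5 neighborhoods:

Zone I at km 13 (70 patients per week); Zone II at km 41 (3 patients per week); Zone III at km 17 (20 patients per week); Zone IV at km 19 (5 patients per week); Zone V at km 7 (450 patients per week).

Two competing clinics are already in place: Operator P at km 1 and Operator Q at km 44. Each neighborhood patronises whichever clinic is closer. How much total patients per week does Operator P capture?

545

The indifferent point is the midpoint (1+44)/2 = 22.5; neighborhoods left of it (closer to Operator P at 1) go to Operator P, those right go to Operator Q.
  Zone V at 7 (w=450) → Operator P
  Zone I at 13 (w=70) → Operator P
  Zone III at 17 (w=20) → Operator P
  Zone IV at 19 (w=5) → Operator P
  Zone II at 41 (w=3) → Operator Q
Operator P captures 545; Operator Q captures 3.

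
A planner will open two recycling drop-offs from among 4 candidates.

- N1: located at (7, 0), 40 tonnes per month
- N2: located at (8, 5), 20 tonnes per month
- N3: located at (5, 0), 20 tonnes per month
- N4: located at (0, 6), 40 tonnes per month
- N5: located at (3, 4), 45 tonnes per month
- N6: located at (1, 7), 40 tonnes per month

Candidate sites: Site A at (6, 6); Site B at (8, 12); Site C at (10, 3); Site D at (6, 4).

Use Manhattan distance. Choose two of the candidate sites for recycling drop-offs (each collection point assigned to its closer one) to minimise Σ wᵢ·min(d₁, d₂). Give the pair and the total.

{Site A, Site D}, total 975

Evaluate every pair (each demand assigned to the nearer of the two):
  {Site A, Site D}: total = 975
  {Site B, Site D}: total = 1135
  {Site C, Site D}: total = 1135
  {Site A, Site C}: total = 1145
  {Site A, Site B}: total = 1185
  {Site B, Site C}: total = 1840
Best pair: {Site A, Site D} with total 975.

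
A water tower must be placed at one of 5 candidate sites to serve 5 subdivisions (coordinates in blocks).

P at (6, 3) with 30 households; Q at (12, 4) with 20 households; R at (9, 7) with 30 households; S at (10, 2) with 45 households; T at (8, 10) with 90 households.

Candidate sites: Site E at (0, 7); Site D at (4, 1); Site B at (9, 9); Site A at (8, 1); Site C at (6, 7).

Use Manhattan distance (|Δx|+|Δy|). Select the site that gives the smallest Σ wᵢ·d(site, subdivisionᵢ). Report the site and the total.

Total weighted distance at each candidate:
  Site E (0, 7): total = 2535
  Site D (4, 1): total = 2155
  Site B (9, 9): total = 1030
  Site A (8, 1): total = 1415
  Site C (6, 7): total = 1245
Minimum is at Site B with total 1030 blocks.

Site B, total 1030 blocks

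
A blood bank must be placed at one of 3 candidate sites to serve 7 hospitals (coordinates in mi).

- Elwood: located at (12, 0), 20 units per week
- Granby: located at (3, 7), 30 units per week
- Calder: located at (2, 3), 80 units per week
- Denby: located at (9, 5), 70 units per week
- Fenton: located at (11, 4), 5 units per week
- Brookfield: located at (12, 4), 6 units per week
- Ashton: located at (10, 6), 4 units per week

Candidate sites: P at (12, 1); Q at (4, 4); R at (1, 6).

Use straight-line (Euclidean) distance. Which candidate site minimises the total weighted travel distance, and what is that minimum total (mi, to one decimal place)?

Total weighted distance at each candidate:
  P (12, 1): total = 1565.7
  Q (4, 4): total = 917.9
  R (1, 6): total = 1289.1
Minimum is at Q with total 917.9 mi.

Q, total 917.9 mi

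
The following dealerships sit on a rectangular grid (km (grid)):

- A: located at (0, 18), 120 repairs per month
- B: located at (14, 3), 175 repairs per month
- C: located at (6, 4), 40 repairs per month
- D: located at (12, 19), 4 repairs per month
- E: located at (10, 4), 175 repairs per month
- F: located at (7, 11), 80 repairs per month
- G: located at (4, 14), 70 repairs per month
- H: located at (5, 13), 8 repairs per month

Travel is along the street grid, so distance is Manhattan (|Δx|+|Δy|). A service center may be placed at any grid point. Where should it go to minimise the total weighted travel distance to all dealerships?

(10, 4)

Manhattan distance separates: Σwᵢ(|x−xᵢ|+|y−yᵢ|) = Σwᵢ|x−xᵢ| + Σwᵢ|y−yᵢ|, so x and y are optimised independently as 1-D weighted medians.
Total weight W = 672; half = 336.
x-coordinate, sorted with cumulative weight:
  x=0 (A, w=120) cum 120
  x=4 (G, w=70) cum 190
  x=5 (H, w=8) cum 198
  x=6 (C, w=40) cum 238
  x=7 (F, w=80) cum 318
  x=10 (E, w=175) cum 493  ← median
  x=12 (D, w=4) cum 497
  x=14 (B, w=175) cum 672
⇒ x* = 10
y-coordinate, sorted with cumulative weight:
  y=3 (B, w=175) cum 175
  y=4 (C, w=40) cum 215
  y=4 (E, w=175) cum 390  ← median
  y=11 (F, w=80) cum 470
  y=13 (H, w=8) cum 478
  y=14 (G, w=70) cum 548
  y=18 (A, w=120) cum 668
  y=19 (D, w=4) cum 672
⇒ y* = 4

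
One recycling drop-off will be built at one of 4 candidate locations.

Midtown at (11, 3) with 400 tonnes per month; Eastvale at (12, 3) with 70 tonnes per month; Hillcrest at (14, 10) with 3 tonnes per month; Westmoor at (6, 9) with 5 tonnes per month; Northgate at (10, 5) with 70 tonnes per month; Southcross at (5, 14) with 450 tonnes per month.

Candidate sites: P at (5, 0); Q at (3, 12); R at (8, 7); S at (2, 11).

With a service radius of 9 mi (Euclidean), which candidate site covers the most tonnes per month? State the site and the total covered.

Coverage radius r = 9 mi; a point is covered iff (Δx)²+(Δy)² ≤ 9² = 81.
  P (5, 0): covers {Midtown, Eastvale, Northgate} → 540
  Q (3, 12): covers {Westmoor, Southcross} → 455
  R (8, 7): covers {Midtown, Eastvale, Hillcrest, Westmoor, Northgate, Southcross} → 998
  S (2, 11): covers {Westmoor, Southcross} → 455
Maximum coverage at R: 998 tonnes per month.

R, covering 998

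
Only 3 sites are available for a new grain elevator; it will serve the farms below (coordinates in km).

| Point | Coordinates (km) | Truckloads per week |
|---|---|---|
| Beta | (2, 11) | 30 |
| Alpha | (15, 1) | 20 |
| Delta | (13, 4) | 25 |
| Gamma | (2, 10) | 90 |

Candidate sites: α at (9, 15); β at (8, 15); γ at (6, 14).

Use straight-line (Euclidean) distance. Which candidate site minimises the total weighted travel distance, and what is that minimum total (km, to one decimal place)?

γ, total 1280.5 km

Total weighted distance at each candidate:
  α (9, 15): total = 1613.3
  β (8, 15): total = 1534.4
  γ (6, 14): total = 1280.5
Minimum is at γ with total 1280.5 km.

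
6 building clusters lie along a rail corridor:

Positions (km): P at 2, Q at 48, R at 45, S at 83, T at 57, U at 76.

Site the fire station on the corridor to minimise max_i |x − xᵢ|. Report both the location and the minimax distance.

location 42.5, max distance 40.5

The 1-center on a line is the midpoint of the two extreme points: leftmost at 2, rightmost at 83.
Optimal location = (2 + 83)/2 = 42.5; maximum distance = (83 − 2)/2 = 40.5.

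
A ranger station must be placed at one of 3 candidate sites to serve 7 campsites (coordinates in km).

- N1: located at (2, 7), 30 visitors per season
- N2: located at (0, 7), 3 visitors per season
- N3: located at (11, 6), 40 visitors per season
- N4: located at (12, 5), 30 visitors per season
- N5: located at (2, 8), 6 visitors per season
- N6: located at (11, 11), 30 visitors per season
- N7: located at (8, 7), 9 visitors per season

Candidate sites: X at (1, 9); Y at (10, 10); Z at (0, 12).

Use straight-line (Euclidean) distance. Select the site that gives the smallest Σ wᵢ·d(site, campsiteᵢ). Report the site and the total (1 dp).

Total weighted distance at each candidate:
  X (1, 9): total = 1222.5
  Y (10, 10): total = 738.5
  Z (0, 12): total = 1537.6
Minimum is at Y with total 738.5 km.

Y, total 738.5 km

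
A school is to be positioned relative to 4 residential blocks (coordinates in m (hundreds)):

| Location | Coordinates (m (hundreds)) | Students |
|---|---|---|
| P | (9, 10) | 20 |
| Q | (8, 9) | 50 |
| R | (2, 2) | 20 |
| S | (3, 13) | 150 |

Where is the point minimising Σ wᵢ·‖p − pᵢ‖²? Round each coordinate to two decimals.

(4.46, 11.00)

The minimiser of Σwᵢ‖p−pᵢ‖² is the weighted centroid p* = (Σwᵢpᵢ)/(Σwᵢ).
Σwᵢ = 240.
Σwᵢxᵢ = 20·9 + 50·8 + 20·2 + 150·3 = 1070.
Σwᵢyᵢ = 20·10 + 50·9 + 20·2 + 150·13 = 2640.
x* = 1070/240 = 4.46, y* = 2640/240 = 11.00.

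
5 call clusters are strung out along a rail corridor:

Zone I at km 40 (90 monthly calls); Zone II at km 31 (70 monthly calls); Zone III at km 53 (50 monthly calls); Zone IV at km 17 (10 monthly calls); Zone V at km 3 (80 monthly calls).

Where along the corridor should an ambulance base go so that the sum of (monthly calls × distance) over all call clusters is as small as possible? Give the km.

For a sum of weighted absolute distances on a line, the optimum is the weighted median (not the mean). Total weight W = 300; half-weight = 150.
Sort by position and accumulate weight:
  km 3 (Zone V, w=80) → cum 80
  km 17 (Zone IV, w=10) → cum 90
  km 31 (Zone II, w=70) → cum 160  ≥ 150 → median here
  km 40 (Zone I, w=90) → cum 250
  km 53 (Zone III, w=50) → cum 300
Optimal location: km 31.

x = 31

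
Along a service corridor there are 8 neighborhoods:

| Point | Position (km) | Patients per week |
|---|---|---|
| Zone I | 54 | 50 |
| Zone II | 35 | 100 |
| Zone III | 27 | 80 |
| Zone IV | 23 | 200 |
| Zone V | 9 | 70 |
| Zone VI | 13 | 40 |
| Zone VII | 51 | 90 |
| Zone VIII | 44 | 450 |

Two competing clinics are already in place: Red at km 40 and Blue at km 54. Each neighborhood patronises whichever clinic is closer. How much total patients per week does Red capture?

The indifferent point is the midpoint (40+54)/2 = 47; neighborhoods left of it (closer to Red at 40) go to Red, those right go to Blue.
  Zone V at 9 (w=70) → Red
  Zone VI at 13 (w=40) → Red
  Zone IV at 23 (w=200) → Red
  Zone III at 27 (w=80) → Red
  Zone II at 35 (w=100) → Red
  Zone VIII at 44 (w=450) → Red
  Zone VII at 51 (w=90) → Blue
  Zone I at 54 (w=50) → Blue
Red captures 940; Blue captures 140.

940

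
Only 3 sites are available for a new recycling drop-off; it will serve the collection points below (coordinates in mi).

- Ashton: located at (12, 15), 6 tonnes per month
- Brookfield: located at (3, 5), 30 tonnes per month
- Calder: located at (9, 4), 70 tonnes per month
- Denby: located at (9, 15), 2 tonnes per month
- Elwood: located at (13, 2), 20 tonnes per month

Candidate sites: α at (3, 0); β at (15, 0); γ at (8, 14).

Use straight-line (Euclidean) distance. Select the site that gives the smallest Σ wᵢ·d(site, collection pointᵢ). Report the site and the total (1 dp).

Total weighted distance at each candidate:
  α (3, 0): total = 996.0
  β (15, 0): total = 1075.4
  γ (8, 14): total = 1299.9
Minimum is at α with total 996.0 mi.

α, total 996.0 mi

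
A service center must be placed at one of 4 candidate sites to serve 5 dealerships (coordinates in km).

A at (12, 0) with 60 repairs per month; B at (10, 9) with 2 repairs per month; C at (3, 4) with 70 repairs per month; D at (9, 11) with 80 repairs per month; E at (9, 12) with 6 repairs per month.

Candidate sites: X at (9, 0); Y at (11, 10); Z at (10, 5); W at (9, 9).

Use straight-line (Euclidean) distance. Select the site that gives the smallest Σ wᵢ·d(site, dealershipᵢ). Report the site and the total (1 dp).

W, total 1295.9 km

Total weighted distance at each candidate:
  X (9, 0): total = 1654.9
  Y (11, 10): total = 1501.7
  Z (10, 5): total = 1355.1
  W (9, 9): total = 1295.9
Minimum is at W with total 1295.9 km.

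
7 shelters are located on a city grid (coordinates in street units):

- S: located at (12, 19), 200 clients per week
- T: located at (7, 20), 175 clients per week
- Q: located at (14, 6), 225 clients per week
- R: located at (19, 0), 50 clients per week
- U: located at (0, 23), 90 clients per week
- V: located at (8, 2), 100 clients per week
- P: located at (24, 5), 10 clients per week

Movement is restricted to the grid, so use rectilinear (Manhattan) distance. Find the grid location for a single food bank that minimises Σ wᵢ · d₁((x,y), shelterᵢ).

Manhattan distance separates: Σwᵢ(|x−xᵢ|+|y−yᵢ|) = Σwᵢ|x−xᵢ| + Σwᵢ|y−yᵢ|, so x and y are optimised independently as 1-D weighted medians.
Total weight W = 850; half = 425.
x-coordinate, sorted with cumulative weight:
  x=0 (U, w=90) cum 90
  x=7 (T, w=175) cum 265
  x=8 (V, w=100) cum 365
  x=12 (S, w=200) cum 565  ← median
  x=14 (Q, w=225) cum 790
  x=19 (R, w=50) cum 840
  x=24 (P, w=10) cum 850
⇒ x* = 12
y-coordinate, sorted with cumulative weight:
  y=0 (R, w=50) cum 50
  y=2 (V, w=100) cum 150
  y=5 (P, w=10) cum 160
  y=6 (Q, w=225) cum 385
  y=19 (S, w=200) cum 585  ← median
  y=20 (T, w=175) cum 760
  y=23 (U, w=90) cum 850
⇒ y* = 19

(12, 19)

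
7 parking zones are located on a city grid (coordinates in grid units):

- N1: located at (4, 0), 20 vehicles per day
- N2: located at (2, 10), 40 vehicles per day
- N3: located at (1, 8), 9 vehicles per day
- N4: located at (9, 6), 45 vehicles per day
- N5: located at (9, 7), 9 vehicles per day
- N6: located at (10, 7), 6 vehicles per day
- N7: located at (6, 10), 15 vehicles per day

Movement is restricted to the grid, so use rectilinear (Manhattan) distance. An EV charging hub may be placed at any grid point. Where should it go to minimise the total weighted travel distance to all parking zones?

(6, 7)

Manhattan distance separates: Σwᵢ(|x−xᵢ|+|y−yᵢ|) = Σwᵢ|x−xᵢ| + Σwᵢ|y−yᵢ|, so x and y are optimised independently as 1-D weighted medians.
Total weight W = 144; half = 72.
x-coordinate, sorted with cumulative weight:
  x=1 (N3, w=9) cum 9
  x=2 (N2, w=40) cum 49
  x=4 (N1, w=20) cum 69
  x=6 (N7, w=15) cum 84  ← median
  x=9 (N4, w=45) cum 129
  x=9 (N5, w=9) cum 138
  x=10 (N6, w=6) cum 144
⇒ x* = 6
y-coordinate, sorted with cumulative weight:
  y=0 (N1, w=20) cum 20
  y=6 (N4, w=45) cum 65
  y=7 (N5, w=9) cum 74  ← median
  y=7 (N6, w=6) cum 80
  y=8 (N3, w=9) cum 89
  y=10 (N2, w=40) cum 129
  y=10 (N7, w=15) cum 144
⇒ y* = 7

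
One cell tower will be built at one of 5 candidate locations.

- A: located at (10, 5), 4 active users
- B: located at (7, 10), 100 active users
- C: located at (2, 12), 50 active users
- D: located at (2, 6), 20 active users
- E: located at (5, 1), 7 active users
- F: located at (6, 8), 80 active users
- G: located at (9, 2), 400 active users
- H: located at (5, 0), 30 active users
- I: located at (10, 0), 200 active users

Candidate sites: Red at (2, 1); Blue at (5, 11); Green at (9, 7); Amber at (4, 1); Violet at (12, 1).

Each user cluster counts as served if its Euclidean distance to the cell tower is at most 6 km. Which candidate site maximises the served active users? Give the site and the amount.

Violet, covering 604

Coverage radius r = 6 km; a point is covered iff (Δx)²+(Δy)² ≤ 6² = 36.
  Red (2, 1): covers {D, E, H} → 57
  Blue (5, 11): covers {B, C, D, F} → 250
  Green (9, 7): covers {A, B, F, G} → 584
  Amber (4, 1): covers {D, E, G, H} → 457
  Violet (12, 1): covers {A, G, I} → 604
Maximum coverage at Violet: 604 active users.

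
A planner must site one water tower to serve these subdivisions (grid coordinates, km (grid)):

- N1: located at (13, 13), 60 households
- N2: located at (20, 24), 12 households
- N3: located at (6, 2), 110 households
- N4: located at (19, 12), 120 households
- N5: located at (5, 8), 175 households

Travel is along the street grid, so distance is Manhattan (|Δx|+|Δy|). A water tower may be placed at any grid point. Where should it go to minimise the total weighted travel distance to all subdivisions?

(6, 8)

Manhattan distance separates: Σwᵢ(|x−xᵢ|+|y−yᵢ|) = Σwᵢ|x−xᵢ| + Σwᵢ|y−yᵢ|, so x and y are optimised independently as 1-D weighted medians.
Total weight W = 477; half = 238.5.
x-coordinate, sorted with cumulative weight:
  x=5 (N5, w=175) cum 175
  x=6 (N3, w=110) cum 285  ← median
  x=13 (N1, w=60) cum 345
  x=19 (N4, w=120) cum 465
  x=20 (N2, w=12) cum 477
⇒ x* = 6
y-coordinate, sorted with cumulative weight:
  y=2 (N3, w=110) cum 110
  y=8 (N5, w=175) cum 285  ← median
  y=12 (N4, w=120) cum 405
  y=13 (N1, w=60) cum 465
  y=24 (N2, w=12) cum 477
⇒ y* = 8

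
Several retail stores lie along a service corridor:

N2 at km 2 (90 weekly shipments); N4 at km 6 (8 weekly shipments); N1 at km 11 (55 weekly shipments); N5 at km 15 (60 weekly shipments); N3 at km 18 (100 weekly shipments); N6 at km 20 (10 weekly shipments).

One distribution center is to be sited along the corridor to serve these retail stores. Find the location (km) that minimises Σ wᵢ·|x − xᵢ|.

For a sum of weighted absolute distances on a line, the optimum is the weighted median (not the mean). Total weight W = 323; half-weight = 161.5.
Sort by position and accumulate weight:
  km 2 (N2, w=90) → cum 90
  km 6 (N4, w=8) → cum 98
  km 11 (N1, w=55) → cum 153
  km 15 (N5, w=60) → cum 213  ≥ 161.5 → median here
  km 18 (N3, w=100) → cum 313
  km 20 (N6, w=10) → cum 323
Optimal location: km 15.

x = 15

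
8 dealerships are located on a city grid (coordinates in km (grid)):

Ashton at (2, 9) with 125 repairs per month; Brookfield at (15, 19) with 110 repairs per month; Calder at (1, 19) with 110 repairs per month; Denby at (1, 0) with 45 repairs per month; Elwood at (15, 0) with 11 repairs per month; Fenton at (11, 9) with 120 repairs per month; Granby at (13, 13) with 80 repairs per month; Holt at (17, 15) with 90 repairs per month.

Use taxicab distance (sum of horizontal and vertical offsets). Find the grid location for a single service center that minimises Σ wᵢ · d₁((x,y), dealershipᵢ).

(11, 13)

Manhattan distance separates: Σwᵢ(|x−xᵢ|+|y−yᵢ|) = Σwᵢ|x−xᵢ| + Σwᵢ|y−yᵢ|, so x and y are optimised independently as 1-D weighted medians.
Total weight W = 691; half = 345.5.
x-coordinate, sorted with cumulative weight:
  x=1 (Calder, w=110) cum 110
  x=1 (Denby, w=45) cum 155
  x=2 (Ashton, w=125) cum 280
  x=11 (Fenton, w=120) cum 400  ← median
  x=13 (Granby, w=80) cum 480
  x=15 (Brookfield, w=110) cum 590
  x=15 (Elwood, w=11) cum 601
  x=17 (Holt, w=90) cum 691
⇒ x* = 11
y-coordinate, sorted with cumulative weight:
  y=0 (Denby, w=45) cum 45
  y=0 (Elwood, w=11) cum 56
  y=9 (Ashton, w=125) cum 181
  y=9 (Fenton, w=120) cum 301
  y=13 (Granby, w=80) cum 381  ← median
  y=15 (Holt, w=90) cum 471
  y=19 (Brookfield, w=110) cum 581
  y=19 (Calder, w=110) cum 691
⇒ y* = 13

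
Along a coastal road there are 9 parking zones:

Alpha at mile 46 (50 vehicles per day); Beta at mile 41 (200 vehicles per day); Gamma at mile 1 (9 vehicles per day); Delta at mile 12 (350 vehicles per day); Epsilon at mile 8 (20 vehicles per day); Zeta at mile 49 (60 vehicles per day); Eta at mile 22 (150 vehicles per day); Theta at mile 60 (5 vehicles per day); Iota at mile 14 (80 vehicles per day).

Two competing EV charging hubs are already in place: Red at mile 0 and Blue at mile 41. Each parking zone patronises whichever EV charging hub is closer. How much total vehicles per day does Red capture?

The indifferent point is the midpoint (0+41)/2 = 20.5; parking zones left of it (closer to Red at 0) go to Red, those right go to Blue.
  Gamma at 1 (w=9) → Red
  Epsilon at 8 (w=20) → Red
  Delta at 12 (w=350) → Red
  Iota at 14 (w=80) → Red
  Eta at 22 (w=150) → Blue
  Beta at 41 (w=200) → Blue
  Alpha at 46 (w=50) → Blue
  Zeta at 49 (w=60) → Blue
  Theta at 60 (w=5) → Blue
Red captures 459; Blue captures 465.

459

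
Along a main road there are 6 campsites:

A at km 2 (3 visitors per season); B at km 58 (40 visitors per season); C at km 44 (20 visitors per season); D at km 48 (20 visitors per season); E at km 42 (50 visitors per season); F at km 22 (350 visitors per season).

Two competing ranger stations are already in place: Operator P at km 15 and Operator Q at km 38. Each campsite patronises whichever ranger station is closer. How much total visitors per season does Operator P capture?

353

The indifferent point is the midpoint (15+38)/2 = 26.5; campsites left of it (closer to Operator P at 15) go to Operator P, those right go to Operator Q.
  A at 2 (w=3) → Operator P
  F at 22 (w=350) → Operator P
  E at 42 (w=50) → Operator Q
  C at 44 (w=20) → Operator Q
  D at 48 (w=20) → Operator Q
  B at 58 (w=40) → Operator Q
Operator P captures 353; Operator Q captures 130.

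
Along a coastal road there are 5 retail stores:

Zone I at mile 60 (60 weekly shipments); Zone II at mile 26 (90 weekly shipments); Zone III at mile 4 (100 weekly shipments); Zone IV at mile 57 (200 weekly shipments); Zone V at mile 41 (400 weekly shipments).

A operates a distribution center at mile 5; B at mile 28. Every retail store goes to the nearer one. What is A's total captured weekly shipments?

The indifferent point is the midpoint (5+28)/2 = 16.5; retail stores left of it (closer to A at 5) go to A, those right go to B.
  Zone III at 4 (w=100) → A
  Zone II at 26 (w=90) → B
  Zone V at 41 (w=400) → B
  Zone IV at 57 (w=200) → B
  Zone I at 60 (w=60) → B
A captures 100; B captures 750.

100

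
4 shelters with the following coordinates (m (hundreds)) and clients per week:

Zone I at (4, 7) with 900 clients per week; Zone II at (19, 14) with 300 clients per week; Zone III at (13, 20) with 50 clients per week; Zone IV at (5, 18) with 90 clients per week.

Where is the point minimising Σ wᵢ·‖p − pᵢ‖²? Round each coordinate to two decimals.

(7.76, 9.79)

The minimiser of Σwᵢ‖p−pᵢ‖² is the weighted centroid p* = (Σwᵢpᵢ)/(Σwᵢ).
Σwᵢ = 1340.
Σwᵢxᵢ = 900·4 + 300·19 + 50·13 + 90·5 = 10400.
Σwᵢyᵢ = 900·7 + 300·14 + 50·20 + 90·18 = 13120.
x* = 10400/1340 = 7.76, y* = 13120/1340 = 9.79.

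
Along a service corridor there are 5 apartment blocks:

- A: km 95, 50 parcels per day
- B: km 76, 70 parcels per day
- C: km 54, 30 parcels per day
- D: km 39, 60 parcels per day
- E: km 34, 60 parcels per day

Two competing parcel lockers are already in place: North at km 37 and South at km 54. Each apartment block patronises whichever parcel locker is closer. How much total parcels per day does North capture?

The indifferent point is the midpoint (37+54)/2 = 45.5; apartment blocks left of it (closer to North at 37) go to North, those right go to South.
  E at 34 (w=60) → North
  D at 39 (w=60) → North
  C at 54 (w=30) → South
  B at 76 (w=70) → South
  A at 95 (w=50) → South
North captures 120; South captures 150.

120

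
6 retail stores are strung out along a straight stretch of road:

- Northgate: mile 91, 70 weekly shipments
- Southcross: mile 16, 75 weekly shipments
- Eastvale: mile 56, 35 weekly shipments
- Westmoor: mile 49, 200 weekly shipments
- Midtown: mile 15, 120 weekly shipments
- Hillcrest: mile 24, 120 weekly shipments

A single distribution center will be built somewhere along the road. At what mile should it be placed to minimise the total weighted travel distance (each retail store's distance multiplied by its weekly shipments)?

x = 24

For a sum of weighted absolute distances on a line, the optimum is the weighted median (not the mean). Total weight W = 620; half-weight = 310.
Sort by position and accumulate weight:
  mile 15 (Midtown, w=120) → cum 120
  mile 16 (Southcross, w=75) → cum 195
  mile 24 (Hillcrest, w=120) → cum 315  ≥ 310 → median here
  mile 49 (Westmoor, w=200) → cum 515
  mile 56 (Eastvale, w=35) → cum 550
  mile 91 (Northgate, w=70) → cum 620
Optimal location: mile 24.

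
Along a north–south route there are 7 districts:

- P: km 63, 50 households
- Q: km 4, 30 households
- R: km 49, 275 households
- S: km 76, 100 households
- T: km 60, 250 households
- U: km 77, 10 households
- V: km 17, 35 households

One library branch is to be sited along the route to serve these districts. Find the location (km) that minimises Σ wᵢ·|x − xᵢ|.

For a sum of weighted absolute distances on a line, the optimum is the weighted median (not the mean). Total weight W = 750; half-weight = 375.
Sort by position and accumulate weight:
  km 4 (Q, w=30) → cum 30
  km 17 (V, w=35) → cum 65
  km 49 (R, w=275) → cum 340
  km 60 (T, w=250) → cum 590  ≥ 375 → median here
  km 63 (P, w=50) → cum 640
  km 76 (S, w=100) → cum 740
  km 77 (U, w=10) → cum 750
Optimal location: km 60.

x = 60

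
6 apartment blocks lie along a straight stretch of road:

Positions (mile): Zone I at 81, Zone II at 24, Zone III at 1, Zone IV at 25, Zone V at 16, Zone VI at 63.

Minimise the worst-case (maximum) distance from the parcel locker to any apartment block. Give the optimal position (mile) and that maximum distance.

location 41, max distance 40

The 1-center on a line is the midpoint of the two extreme points: leftmost at 1, rightmost at 81.
Optimal location = (1 + 81)/2 = 41; maximum distance = (81 − 1)/2 = 40.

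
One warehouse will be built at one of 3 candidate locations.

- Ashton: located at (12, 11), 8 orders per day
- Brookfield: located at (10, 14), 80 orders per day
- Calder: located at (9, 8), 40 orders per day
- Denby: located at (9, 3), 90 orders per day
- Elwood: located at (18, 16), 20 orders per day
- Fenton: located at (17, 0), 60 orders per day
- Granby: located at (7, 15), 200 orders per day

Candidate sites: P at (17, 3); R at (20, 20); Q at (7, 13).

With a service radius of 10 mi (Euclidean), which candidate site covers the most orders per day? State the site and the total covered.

Coverage radius r = 10 mi; a point is covered iff (Δx)²+(Δy)² ≤ 10² = 100.
  P (17, 3): covers {Ashton, Calder, Denby, Fenton} → 198
  R (20, 20): covers {Elwood} → 20
  Q (7, 13): covers {Ashton, Brookfield, Calder, Granby} → 328
Maximum coverage at Q: 328 orders per day.

Q, covering 328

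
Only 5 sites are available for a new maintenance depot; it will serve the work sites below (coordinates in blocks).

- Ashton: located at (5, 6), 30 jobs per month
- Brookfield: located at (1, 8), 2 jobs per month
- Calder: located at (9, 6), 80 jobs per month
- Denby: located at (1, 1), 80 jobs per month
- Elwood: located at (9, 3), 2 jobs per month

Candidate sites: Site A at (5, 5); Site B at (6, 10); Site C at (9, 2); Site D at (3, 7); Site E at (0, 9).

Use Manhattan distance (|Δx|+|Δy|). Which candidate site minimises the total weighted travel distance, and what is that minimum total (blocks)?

Total weighted distance at each candidate:
  Site A (5, 5): total = 1096
  Site B (6, 10): total = 1864
  Site C (9, 2): total = 1310
  Site D (3, 7): total = 1316
  Site E (0, 9): total = 1954
Minimum is at Site A with total 1096 blocks.

Site A, total 1096 blocks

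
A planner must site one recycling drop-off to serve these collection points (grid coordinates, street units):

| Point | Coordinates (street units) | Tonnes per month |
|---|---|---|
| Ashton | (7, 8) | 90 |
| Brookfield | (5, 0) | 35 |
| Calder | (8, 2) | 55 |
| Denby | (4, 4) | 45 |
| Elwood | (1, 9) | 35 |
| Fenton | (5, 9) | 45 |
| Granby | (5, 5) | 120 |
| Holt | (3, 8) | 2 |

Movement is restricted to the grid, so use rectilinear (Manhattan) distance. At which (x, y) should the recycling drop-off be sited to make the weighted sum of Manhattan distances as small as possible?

Manhattan distance separates: Σwᵢ(|x−xᵢ|+|y−yᵢ|) = Σwᵢ|x−xᵢ| + Σwᵢ|y−yᵢ|, so x and y are optimised independently as 1-D weighted medians.
Total weight W = 427; half = 213.5.
x-coordinate, sorted with cumulative weight:
  x=1 (Elwood, w=35) cum 35
  x=3 (Holt, w=2) cum 37
  x=4 (Denby, w=45) cum 82
  x=5 (Brookfield, w=35) cum 117
  x=5 (Fenton, w=45) cum 162
  x=5 (Granby, w=120) cum 282  ← median
  x=7 (Ashton, w=90) cum 372
  x=8 (Calder, w=55) cum 427
⇒ x* = 5
y-coordinate, sorted with cumulative weight:
  y=0 (Brookfield, w=35) cum 35
  y=2 (Calder, w=55) cum 90
  y=4 (Denby, w=45) cum 135
  y=5 (Granby, w=120) cum 255  ← median
  y=8 (Ashton, w=90) cum 345
  y=8 (Holt, w=2) cum 347
  y=9 (Elwood, w=35) cum 382
  y=9 (Fenton, w=45) cum 427
⇒ y* = 5

(5, 5)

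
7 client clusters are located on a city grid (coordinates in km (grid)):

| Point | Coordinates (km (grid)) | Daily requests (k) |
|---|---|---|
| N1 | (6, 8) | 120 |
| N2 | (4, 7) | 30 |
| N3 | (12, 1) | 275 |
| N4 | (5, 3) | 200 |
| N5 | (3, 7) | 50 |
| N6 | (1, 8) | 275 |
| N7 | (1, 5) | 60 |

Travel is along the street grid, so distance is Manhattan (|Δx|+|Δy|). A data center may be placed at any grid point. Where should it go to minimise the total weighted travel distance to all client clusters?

(5, 5)

Manhattan distance separates: Σwᵢ(|x−xᵢ|+|y−yᵢ|) = Σwᵢ|x−xᵢ| + Σwᵢ|y−yᵢ|, so x and y are optimised independently as 1-D weighted medians.
Total weight W = 1010; half = 505.
x-coordinate, sorted with cumulative weight:
  x=1 (N6, w=275) cum 275
  x=1 (N7, w=60) cum 335
  x=3 (N5, w=50) cum 385
  x=4 (N2, w=30) cum 415
  x=5 (N4, w=200) cum 615  ← median
  x=6 (N1, w=120) cum 735
  x=12 (N3, w=275) cum 1010
⇒ x* = 5
y-coordinate, sorted with cumulative weight:
  y=1 (N3, w=275) cum 275
  y=3 (N4, w=200) cum 475
  y=5 (N7, w=60) cum 535  ← median
  y=7 (N2, w=30) cum 565
  y=7 (N5, w=50) cum 615
  y=8 (N1, w=120) cum 735
  y=8 (N6, w=275) cum 1010
⇒ y* = 5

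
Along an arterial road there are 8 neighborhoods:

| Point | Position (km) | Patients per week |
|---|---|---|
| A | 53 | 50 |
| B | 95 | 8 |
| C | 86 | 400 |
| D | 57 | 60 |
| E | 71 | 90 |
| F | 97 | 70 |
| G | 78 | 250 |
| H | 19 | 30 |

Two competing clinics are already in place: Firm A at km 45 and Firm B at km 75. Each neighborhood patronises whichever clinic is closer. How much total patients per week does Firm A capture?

140

The indifferent point is the midpoint (45+75)/2 = 60; neighborhoods left of it (closer to Firm A at 45) go to Firm A, those right go to Firm B.
  H at 19 (w=30) → Firm A
  A at 53 (w=50) → Firm A
  D at 57 (w=60) → Firm A
  E at 71 (w=90) → Firm B
  G at 78 (w=250) → Firm B
  C at 86 (w=400) → Firm B
  B at 95 (w=8) → Firm B
  F at 97 (w=70) → Firm B
Firm A captures 140; Firm B captures 818.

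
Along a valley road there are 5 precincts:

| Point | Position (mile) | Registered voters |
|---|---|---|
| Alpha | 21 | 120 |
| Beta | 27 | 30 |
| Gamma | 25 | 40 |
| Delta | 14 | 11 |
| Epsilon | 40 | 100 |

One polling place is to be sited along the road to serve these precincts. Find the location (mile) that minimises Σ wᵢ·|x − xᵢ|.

For a sum of weighted absolute distances on a line, the optimum is the weighted median (not the mean). Total weight W = 301; half-weight = 150.5.
Sort by position and accumulate weight:
  mile 14 (Delta, w=11) → cum 11
  mile 21 (Alpha, w=120) → cum 131
  mile 25 (Gamma, w=40) → cum 171  ≥ 150.5 → median here
  mile 27 (Beta, w=30) → cum 201
  mile 40 (Epsilon, w=100) → cum 301
Optimal location: mile 25.

x = 25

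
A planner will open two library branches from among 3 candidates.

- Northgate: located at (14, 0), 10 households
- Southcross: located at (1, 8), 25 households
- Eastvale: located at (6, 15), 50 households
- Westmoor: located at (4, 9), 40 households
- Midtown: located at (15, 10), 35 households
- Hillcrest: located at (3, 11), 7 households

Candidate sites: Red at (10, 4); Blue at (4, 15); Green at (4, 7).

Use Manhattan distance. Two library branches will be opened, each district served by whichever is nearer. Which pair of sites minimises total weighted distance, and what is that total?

Evaluate every pair (each demand assigned to the nearer of the two):
  {Blue, Green}: total = 975
  {Red, Blue}: total = 1090
  {Red, Green}: total = 1180
Best pair: {Blue, Green} with total 975.

{Blue, Green}, total 975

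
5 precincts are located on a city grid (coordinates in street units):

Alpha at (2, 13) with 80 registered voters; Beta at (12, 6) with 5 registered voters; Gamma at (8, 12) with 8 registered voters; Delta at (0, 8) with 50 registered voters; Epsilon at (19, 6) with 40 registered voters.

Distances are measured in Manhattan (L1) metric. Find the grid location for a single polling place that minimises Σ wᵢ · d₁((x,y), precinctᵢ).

(2, 8)

Manhattan distance separates: Σwᵢ(|x−xᵢ|+|y−yᵢ|) = Σwᵢ|x−xᵢ| + Σwᵢ|y−yᵢ|, so x and y are optimised independently as 1-D weighted medians.
Total weight W = 183; half = 91.5.
x-coordinate, sorted with cumulative weight:
  x=0 (Delta, w=50) cum 50
  x=2 (Alpha, w=80) cum 130  ← median
  x=8 (Gamma, w=8) cum 138
  x=12 (Beta, w=5) cum 143
  x=19 (Epsilon, w=40) cum 183
⇒ x* = 2
y-coordinate, sorted with cumulative weight:
  y=6 (Beta, w=5) cum 5
  y=6 (Epsilon, w=40) cum 45
  y=8 (Delta, w=50) cum 95  ← median
  y=12 (Gamma, w=8) cum 103
  y=13 (Alpha, w=80) cum 183
⇒ y* = 8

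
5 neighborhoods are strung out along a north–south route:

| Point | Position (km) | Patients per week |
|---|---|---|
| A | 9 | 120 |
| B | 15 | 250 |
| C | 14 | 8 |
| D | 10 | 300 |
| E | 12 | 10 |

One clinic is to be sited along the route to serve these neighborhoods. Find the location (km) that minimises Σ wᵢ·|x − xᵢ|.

For a sum of weighted absolute distances on a line, the optimum is the weighted median (not the mean). Total weight W = 688; half-weight = 344.
Sort by position and accumulate weight:
  km 9 (A, w=120) → cum 120
  km 10 (D, w=300) → cum 420  ≥ 344 → median here
  km 12 (E, w=10) → cum 430
  km 14 (C, w=8) → cum 438
  km 15 (B, w=250) → cum 688
Optimal location: km 10.

x = 10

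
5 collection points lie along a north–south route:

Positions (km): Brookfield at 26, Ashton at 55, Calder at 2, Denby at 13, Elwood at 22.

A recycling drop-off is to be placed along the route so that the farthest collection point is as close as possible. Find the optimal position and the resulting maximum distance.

The 1-center on a line is the midpoint of the two extreme points: leftmost at 2, rightmost at 55.
Optimal location = (2 + 55)/2 = 28.5; maximum distance = (55 − 2)/2 = 26.5.

location 28.5, max distance 26.5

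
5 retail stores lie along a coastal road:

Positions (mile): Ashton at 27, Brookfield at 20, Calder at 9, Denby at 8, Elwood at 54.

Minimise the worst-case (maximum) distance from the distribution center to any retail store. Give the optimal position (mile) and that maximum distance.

The 1-center on a line is the midpoint of the two extreme points: leftmost at 8, rightmost at 54.
Optimal location = (8 + 54)/2 = 31; maximum distance = (54 − 8)/2 = 23.

location 31, max distance 23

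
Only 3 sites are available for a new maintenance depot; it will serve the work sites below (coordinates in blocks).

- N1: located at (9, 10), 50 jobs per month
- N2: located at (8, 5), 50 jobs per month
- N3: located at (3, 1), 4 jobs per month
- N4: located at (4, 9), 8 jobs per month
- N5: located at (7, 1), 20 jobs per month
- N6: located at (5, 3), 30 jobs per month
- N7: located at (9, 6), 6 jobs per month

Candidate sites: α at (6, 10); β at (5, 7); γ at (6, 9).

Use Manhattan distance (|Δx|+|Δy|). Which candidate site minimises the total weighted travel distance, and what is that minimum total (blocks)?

β, total 966 blocks

Total weighted distance at each candidate:
  α (6, 10): total = 1054
  β (5, 7): total = 966
  γ (6, 9): total = 986
Minimum is at β with total 966 blocks.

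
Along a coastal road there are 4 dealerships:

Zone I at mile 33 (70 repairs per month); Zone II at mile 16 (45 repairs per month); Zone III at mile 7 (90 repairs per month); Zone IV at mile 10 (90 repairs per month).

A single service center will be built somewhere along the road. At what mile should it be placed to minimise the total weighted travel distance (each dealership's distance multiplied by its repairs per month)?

For a sum of weighted absolute distances on a line, the optimum is the weighted median (not the mean). Total weight W = 295; half-weight = 147.5.
Sort by position and accumulate weight:
  mile 7 (Zone III, w=90) → cum 90
  mile 10 (Zone IV, w=90) → cum 180  ≥ 147.5 → median here
  mile 16 (Zone II, w=45) → cum 225
  mile 33 (Zone I, w=70) → cum 295
Optimal location: mile 10.

x = 10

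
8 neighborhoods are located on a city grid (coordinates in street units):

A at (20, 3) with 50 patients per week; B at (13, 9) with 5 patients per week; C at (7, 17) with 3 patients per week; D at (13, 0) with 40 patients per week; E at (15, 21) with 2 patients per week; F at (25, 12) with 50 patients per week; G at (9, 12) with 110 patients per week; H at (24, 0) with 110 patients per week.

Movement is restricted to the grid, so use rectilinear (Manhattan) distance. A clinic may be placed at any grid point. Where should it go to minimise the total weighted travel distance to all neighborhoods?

(20, 3)

Manhattan distance separates: Σwᵢ(|x−xᵢ|+|y−yᵢ|) = Σwᵢ|x−xᵢ| + Σwᵢ|y−yᵢ|, so x and y are optimised independently as 1-D weighted medians.
Total weight W = 370; half = 185.
x-coordinate, sorted with cumulative weight:
  x=7 (C, w=3) cum 3
  x=9 (G, w=110) cum 113
  x=13 (B, w=5) cum 118
  x=13 (D, w=40) cum 158
  x=15 (E, w=2) cum 160
  x=20 (A, w=50) cum 210  ← median
  x=24 (H, w=110) cum 320
  x=25 (F, w=50) cum 370
⇒ x* = 20
y-coordinate, sorted with cumulative weight:
  y=0 (D, w=40) cum 40
  y=0 (H, w=110) cum 150
  y=3 (A, w=50) cum 200  ← median
  y=9 (B, w=5) cum 205
  y=12 (F, w=50) cum 255
  y=12 (G, w=110) cum 365
  y=17 (C, w=3) cum 368
  y=21 (E, w=2) cum 370
⇒ y* = 3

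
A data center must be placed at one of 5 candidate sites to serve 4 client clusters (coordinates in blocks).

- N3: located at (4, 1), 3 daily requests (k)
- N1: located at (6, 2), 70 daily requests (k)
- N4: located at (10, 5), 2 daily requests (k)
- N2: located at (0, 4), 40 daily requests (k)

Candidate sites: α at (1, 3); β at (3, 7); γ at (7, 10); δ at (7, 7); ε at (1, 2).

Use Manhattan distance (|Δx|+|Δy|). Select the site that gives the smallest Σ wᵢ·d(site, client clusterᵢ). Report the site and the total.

Total weighted distance at each candidate:
  α (1, 3): total = 537
  β (3, 7): total = 839
  γ (7, 10): total = 1202
  δ (7, 7): total = 857
  ε (1, 2): total = 506
Minimum is at ε with total 506 blocks.

ε, total 506 blocks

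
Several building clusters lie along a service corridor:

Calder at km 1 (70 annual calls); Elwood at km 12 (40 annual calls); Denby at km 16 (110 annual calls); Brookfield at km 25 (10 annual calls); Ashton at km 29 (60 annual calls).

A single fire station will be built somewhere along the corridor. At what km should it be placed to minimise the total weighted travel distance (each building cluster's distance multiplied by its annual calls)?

x = 16

For a sum of weighted absolute distances on a line, the optimum is the weighted median (not the mean). Total weight W = 290; half-weight = 145.
Sort by position and accumulate weight:
  km 1 (Calder, w=70) → cum 70
  km 12 (Elwood, w=40) → cum 110
  km 16 (Denby, w=110) → cum 220  ≥ 145 → median here
  km 25 (Brookfield, w=10) → cum 230
  km 29 (Ashton, w=60) → cum 290
Optimal location: km 16.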